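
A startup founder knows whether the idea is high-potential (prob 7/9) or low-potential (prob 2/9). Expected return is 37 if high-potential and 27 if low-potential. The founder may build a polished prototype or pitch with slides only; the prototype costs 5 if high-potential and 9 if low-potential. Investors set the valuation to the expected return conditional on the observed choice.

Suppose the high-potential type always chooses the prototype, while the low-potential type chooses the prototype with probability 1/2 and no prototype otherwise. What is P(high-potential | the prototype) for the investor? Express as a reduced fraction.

7/8

P(the prototype) = (7/9)·1 + (2/9)·(1/2) = 8/9.
By Bayes' rule, P(high-potential | the prototype) = (7/9) / (8/9) = 7/8.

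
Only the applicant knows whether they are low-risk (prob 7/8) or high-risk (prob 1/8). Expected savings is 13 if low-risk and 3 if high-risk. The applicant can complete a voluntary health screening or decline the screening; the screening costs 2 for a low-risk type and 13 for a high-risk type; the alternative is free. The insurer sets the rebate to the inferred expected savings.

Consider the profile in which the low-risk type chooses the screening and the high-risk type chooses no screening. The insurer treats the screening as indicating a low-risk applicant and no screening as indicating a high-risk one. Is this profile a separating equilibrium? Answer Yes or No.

Yes

Under these beliefs, the screening earns rebate 13 and no screening earns rebate 3.
low-risk: the screening nets 13 − 2 = 11; no screening nets 3. low-risk prefers the screening.
high-risk: the screening nets 13 − 13 = 0; no screening nets 3. high-risk prefers no screening.
Neither type deviates, so the separating profile is an equilibrium.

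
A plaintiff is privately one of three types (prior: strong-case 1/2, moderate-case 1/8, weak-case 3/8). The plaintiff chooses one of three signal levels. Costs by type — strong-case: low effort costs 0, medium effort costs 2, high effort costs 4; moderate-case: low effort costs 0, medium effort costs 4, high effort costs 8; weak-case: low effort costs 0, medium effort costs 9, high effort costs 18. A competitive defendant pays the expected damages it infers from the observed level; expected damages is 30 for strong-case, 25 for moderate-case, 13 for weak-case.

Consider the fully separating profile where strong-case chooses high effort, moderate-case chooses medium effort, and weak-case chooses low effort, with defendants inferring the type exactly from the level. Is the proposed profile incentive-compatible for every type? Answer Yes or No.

No

Separating settlements: high effort → 30, medium effort → 25, low effort → 13.
strong-case (assigned high effort): low effort: 13 − 0 = 13; medium effort: 25 − 2 = 23; high effort: 30 − 4 = 26. strong-case stays.
moderate-case (assigned medium effort): low effort: 13 − 0 = 13; medium effort: 25 − 4 = 21; high effort: 30 − 8 = 22. moderate-case prefers high effort.
weak-case (assigned low effort): low effort: 13 − 0 = 13; medium effort: 25 − 9 = 16; high effort: 30 − 18 = 12. weak-case prefers medium effort.
At least one type deviates; the separating profile fails.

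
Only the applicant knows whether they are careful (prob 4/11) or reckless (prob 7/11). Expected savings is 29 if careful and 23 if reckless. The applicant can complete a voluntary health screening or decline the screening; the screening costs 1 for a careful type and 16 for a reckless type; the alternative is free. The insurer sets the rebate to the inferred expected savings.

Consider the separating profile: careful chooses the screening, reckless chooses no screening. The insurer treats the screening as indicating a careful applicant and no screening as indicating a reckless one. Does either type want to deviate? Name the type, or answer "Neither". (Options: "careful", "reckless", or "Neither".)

Neither

The screening pays 29; no screening pays 23.
careful: assigned the screening, nets 29 − 1 = 28; deviating to no screening nets 23.
reckless: assigned no screening, nets 23; deviating to the screening nets 29 − 16 = 13.
Both types strictly prefer their assigned action; no profitable deviation.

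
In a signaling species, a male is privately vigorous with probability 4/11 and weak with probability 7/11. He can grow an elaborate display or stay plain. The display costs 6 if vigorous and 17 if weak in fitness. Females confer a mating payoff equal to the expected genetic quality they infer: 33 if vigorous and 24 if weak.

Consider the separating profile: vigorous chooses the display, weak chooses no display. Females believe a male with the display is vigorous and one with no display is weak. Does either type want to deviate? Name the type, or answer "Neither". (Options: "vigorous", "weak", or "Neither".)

Neither

The display pays 33; no display pays 24.
vigorous: assigned the display, nets 33 − 6 = 27; deviating to no display nets 24.
weak: assigned no display, nets 24; deviating to the display nets 33 − 17 = 16.
Both types strictly prefer their assigned action; no profitable deviation.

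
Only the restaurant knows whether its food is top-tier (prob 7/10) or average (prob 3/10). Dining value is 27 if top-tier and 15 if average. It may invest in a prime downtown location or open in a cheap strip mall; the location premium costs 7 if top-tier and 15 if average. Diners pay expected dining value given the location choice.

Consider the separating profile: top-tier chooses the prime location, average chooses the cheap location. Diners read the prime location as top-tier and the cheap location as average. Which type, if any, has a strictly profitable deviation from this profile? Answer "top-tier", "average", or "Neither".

The prime location pays 27; the cheap location pays 15.
top-tier: assigned the prime location, nets 27 − 7 = 20; deviating to the cheap location nets 15.
average: assigned the cheap location, nets 15; deviating to the prime location nets 27 − 15 = 12.
Both types strictly prefer their assigned action; no profitable deviation.

Neither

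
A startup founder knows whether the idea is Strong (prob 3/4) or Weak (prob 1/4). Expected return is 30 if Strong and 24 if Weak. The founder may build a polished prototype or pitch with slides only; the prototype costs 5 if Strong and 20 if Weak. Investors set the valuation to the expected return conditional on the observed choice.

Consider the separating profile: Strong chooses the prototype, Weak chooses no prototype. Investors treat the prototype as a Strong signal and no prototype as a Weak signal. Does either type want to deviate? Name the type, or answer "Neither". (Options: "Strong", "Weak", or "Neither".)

The prototype pays 30; no prototype pays 24.
Strong: assigned the prototype, nets 30 − 5 = 25; deviating to no prototype nets 24.
Weak: assigned no prototype, nets 24; deviating to the prototype nets 30 − 20 = 10.
Both types strictly prefer their assigned action; no profitable deviation.

Neither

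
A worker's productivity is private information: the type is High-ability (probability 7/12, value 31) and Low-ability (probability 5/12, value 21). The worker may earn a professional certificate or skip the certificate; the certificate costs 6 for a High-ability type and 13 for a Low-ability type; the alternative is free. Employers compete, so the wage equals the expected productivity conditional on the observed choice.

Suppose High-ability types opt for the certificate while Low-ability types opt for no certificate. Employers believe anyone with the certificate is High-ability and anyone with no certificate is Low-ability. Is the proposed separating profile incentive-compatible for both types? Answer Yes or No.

Yes

Under these beliefs, the certificate earns wage 31 and no certificate earns wage 21.
High-ability: the certificate nets 31 − 6 = 25; no certificate nets 21. High-ability prefers the certificate.
Low-ability: the certificate nets 31 − 13 = 18; no certificate nets 21. Low-ability prefers no certificate.
Neither type deviates, so the separating profile is an equilibrium.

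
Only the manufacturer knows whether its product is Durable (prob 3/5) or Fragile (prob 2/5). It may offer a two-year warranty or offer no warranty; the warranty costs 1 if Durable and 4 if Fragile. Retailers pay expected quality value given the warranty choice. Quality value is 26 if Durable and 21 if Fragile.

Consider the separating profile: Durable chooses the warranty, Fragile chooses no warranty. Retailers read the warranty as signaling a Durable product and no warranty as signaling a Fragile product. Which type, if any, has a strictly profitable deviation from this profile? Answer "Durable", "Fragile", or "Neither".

The warranty pays 26; no warranty pays 21.
Durable: assigned the warranty, nets 26 − 1 = 25; deviating to no warranty nets 21.
Fragile: assigned no warranty, nets 21; deviating to the warranty nets 26 − 4 = 22.
The Fragile type gains 1 by deviating.

Fragile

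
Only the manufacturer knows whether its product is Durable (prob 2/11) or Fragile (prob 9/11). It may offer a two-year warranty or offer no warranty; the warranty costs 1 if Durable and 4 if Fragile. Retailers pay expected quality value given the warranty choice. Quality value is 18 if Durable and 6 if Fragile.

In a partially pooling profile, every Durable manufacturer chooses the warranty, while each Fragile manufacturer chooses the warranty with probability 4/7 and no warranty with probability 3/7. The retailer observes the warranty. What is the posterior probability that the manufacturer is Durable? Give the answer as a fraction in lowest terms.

P(the warranty) = (2/11)·1 + (9/11)·(4/7) = 50/77.
By Bayes' rule, P(Durable | the warranty) = (2/11) / (50/77) = 7/25.

7/25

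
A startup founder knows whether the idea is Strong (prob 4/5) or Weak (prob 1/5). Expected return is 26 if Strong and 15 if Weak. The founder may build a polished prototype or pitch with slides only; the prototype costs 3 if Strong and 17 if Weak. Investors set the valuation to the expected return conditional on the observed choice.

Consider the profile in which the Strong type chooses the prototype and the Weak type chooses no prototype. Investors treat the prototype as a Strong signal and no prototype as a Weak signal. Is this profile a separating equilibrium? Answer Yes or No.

Yes

Under these beliefs, the prototype earns valuation 26 and no prototype earns valuation 15.
Strong: the prototype nets 26 − 3 = 23; no prototype nets 15. Strong prefers the prototype.
Weak: the prototype nets 26 − 17 = 9; no prototype nets 15. Weak prefers no prototype.
Neither type deviates, so the separating profile is an equilibrium.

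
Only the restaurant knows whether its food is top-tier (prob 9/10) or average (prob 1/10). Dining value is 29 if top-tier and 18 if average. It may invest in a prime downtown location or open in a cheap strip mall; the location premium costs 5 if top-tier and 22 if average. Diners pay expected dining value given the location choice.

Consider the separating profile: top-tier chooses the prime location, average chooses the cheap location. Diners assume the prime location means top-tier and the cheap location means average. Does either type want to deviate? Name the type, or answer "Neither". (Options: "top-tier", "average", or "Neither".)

Neither

The prime location pays 29; the cheap location pays 18.
top-tier: assigned the prime location, nets 29 − 5 = 24; deviating to the cheap location nets 18.
average: assigned the cheap location, nets 18; deviating to the prime location nets 29 − 22 = 7.
Both types strictly prefer their assigned action; no profitable deviation.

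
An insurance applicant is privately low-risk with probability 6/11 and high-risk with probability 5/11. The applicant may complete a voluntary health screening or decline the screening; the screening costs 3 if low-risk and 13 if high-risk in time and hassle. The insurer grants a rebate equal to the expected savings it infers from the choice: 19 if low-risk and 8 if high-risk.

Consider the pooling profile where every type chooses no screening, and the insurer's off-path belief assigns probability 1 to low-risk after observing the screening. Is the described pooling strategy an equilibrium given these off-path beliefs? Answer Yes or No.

On path, the insurer holds the prior and pays 6/11·19 + 5/11·8 = 14. Off path (the screening), believing low-risk, it pays 19.
low-risk: no screening nets 14; the screening nets 19 − 3 = 16. low-risk would deviate.
high-risk: no screening nets 14; the screening nets 19 − 13 = 6. high-risk stays.
A type deviates, so pooling fails.

No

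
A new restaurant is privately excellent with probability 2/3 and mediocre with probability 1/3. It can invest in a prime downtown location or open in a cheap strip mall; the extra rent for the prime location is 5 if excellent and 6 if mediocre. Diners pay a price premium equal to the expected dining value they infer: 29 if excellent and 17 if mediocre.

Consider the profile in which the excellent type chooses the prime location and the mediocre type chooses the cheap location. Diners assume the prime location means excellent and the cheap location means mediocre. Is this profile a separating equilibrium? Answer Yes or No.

Under these beliefs, the prime location earns price premium 29 and the cheap location earns price premium 17.
excellent: the prime location nets 29 − 5 = 24; the cheap location nets 17. excellent prefers the prime location.
mediocre: the prime location nets 29 − 6 = 23; the cheap location nets 17. mediocre would deviate to the prime location.
mediocre has a profitable deviation, so the profile is not an equilibrium.

No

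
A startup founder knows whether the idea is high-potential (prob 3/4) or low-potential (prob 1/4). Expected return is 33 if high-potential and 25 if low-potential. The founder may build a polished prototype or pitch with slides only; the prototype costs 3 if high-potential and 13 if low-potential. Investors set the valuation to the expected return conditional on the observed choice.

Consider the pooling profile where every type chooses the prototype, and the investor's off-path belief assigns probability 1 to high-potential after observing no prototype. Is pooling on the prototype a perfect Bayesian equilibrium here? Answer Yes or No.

On path, the investor holds the prior and pays 3/4·33 + 1/4·25 = 31. Off path (no prototype), believing high-potential, it pays 33.
high-potential: the prototype nets 31 − 3 = 28; no prototype nets 33. high-potential would deviate.
low-potential: the prototype nets 31 − 13 = 18; no prototype nets 33. low-potential would deviate.
A type deviates, so pooling fails.

No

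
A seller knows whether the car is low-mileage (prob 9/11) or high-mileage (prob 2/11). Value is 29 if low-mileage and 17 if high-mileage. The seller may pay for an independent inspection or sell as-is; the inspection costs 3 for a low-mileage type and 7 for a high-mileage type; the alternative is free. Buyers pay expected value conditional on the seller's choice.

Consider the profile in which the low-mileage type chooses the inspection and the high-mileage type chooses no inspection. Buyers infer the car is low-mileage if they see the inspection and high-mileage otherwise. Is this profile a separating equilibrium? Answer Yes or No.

No

Under these beliefs, the inspection earns price 29 and no inspection earns price 17.
low-mileage: the inspection nets 29 − 3 = 26; no inspection nets 17. low-mileage prefers the inspection.
high-mileage: the inspection nets 29 − 7 = 22; no inspection nets 17. high-mileage would deviate to the inspection.
high-mileage has a profitable deviation, so the profile is not an equilibrium.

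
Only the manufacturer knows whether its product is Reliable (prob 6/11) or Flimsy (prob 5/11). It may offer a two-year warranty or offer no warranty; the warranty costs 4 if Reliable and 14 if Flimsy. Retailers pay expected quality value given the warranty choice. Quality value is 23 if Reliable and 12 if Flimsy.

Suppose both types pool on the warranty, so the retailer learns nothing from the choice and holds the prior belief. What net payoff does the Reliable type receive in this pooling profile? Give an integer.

Pooled price = 6/11·23 + 5/11·12 = 18.
Reliable pays cost 4 for the warranty, so net payoff = 18 − 4 = 14.

14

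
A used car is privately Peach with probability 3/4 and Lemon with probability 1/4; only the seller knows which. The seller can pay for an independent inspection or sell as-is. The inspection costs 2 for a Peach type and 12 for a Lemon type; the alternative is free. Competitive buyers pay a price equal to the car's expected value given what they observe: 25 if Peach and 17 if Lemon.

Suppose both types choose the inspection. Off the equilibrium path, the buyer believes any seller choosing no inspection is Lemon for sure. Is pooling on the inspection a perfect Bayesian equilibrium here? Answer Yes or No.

On path, the buyer holds the prior and pays 3/4·25 + 1/4·17 = 23. Off path (no inspection), believing Lemon, it pays 17.
Peach: the inspection nets 23 − 2 = 21; no inspection nets 17. Peach stays.
Lemon: the inspection nets 23 − 12 = 11; no inspection nets 17. Lemon would deviate.
A type deviates, so pooling fails.

No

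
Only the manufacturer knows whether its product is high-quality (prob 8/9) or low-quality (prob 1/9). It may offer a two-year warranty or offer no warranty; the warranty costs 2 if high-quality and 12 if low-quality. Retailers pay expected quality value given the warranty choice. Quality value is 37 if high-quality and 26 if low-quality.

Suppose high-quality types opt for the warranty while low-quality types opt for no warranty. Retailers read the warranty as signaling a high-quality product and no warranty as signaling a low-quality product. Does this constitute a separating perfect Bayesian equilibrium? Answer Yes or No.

Yes

Under these beliefs, the warranty earns price 37 and no warranty earns price 26.
high-quality: the warranty nets 37 − 2 = 35; no warranty nets 26. high-quality prefers the warranty.
low-quality: the warranty nets 37 − 12 = 25; no warranty nets 26. low-quality prefers no warranty.
Neither type deviates, so the separating profile is an equilibrium.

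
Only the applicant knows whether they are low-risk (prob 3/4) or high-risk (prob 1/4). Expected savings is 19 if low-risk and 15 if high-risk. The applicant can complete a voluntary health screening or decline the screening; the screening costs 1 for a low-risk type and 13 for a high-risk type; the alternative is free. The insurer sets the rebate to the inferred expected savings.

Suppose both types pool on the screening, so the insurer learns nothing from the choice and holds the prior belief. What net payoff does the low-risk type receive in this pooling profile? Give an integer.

Pooled rebate = 3/4·19 + 1/4·15 = 18.
low-risk pays cost 1 for the screening, so net payoff = 18 − 1 = 17.

17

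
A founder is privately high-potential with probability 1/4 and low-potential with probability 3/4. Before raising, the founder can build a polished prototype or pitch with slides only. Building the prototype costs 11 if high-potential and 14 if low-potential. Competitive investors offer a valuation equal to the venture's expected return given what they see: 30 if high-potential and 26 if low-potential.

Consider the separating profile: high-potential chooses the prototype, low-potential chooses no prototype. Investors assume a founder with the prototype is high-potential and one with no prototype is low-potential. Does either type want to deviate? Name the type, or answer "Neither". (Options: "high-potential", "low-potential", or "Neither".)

high-potential

The prototype pays 30; no prototype pays 26.
high-potential: assigned the prototype, nets 30 − 11 = 19; deviating to no prototype nets 26.
low-potential: assigned no prototype, nets 26; deviating to the prototype nets 30 − 14 = 16.
The high-potential type gains 7 by deviating.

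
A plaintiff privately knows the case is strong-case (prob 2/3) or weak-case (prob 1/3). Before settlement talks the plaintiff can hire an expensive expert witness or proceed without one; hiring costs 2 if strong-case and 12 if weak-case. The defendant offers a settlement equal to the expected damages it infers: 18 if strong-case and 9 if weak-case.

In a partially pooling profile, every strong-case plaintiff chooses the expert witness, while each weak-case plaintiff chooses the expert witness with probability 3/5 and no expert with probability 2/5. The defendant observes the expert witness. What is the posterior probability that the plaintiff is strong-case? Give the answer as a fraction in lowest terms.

P(the expert witness) = (2/3)·1 + (1/3)·(3/5) = 13/15.
By Bayes' rule, P(strong-case | the expert witness) = (2/3) / (13/15) = 10/13.

10/13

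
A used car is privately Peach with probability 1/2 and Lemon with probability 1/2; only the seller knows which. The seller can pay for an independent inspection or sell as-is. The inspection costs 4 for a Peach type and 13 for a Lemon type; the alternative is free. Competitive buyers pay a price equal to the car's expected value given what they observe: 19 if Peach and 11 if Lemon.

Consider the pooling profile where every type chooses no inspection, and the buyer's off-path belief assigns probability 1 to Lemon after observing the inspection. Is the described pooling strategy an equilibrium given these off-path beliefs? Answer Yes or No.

Yes

On path, the buyer holds the prior and pays 1/2·19 + 1/2·11 = 15. Off path (the inspection), believing Lemon, it pays 11.
Peach: no inspection nets 15; the inspection nets 11 − 4 = 7. Peach stays.
Lemon: no inspection nets 15; the inspection nets 11 − 13 = -2. Lemon stays.
No type deviates, so pooling is sustained.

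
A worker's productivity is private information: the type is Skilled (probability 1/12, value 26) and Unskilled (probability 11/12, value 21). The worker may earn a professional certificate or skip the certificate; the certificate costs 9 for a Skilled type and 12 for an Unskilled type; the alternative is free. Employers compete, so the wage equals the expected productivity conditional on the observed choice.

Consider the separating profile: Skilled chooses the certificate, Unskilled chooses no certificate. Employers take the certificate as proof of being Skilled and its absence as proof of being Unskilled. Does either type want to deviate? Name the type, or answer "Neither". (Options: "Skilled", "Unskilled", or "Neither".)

Skilled

The certificate pays 26; no certificate pays 21.
Skilled: assigned the certificate, nets 26 − 9 = 17; deviating to no certificate nets 21.
Unskilled: assigned no certificate, nets 21; deviating to the certificate nets 26 − 12 = 14.
The Skilled type gains 4 by deviating.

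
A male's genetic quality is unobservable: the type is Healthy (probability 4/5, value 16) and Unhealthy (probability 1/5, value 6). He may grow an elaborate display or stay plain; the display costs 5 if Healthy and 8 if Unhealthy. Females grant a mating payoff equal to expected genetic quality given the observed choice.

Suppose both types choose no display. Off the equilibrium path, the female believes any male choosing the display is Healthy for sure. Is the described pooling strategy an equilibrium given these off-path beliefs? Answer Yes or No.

On path, the female holds the prior and pays 4/5·16 + 1/5·6 = 14. Off path (the display), believing Healthy, it pays 16.
Healthy: no display nets 14; the display nets 16 − 5 = 11. Healthy stays.
Unhealthy: no display nets 14; the display nets 16 − 8 = 8. Unhealthy stays.
No type deviates, so pooling is sustained.

Yes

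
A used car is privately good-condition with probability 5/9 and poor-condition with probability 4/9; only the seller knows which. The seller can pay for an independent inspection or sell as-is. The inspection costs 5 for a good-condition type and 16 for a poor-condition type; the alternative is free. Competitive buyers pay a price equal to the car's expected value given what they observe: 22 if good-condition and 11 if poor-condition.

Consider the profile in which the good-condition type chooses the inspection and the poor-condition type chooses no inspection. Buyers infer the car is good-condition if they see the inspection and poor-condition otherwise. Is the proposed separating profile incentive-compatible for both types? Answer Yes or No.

Under these beliefs, the inspection earns price 22 and no inspection earns price 11.
good-condition: the inspection nets 22 − 5 = 17; no inspection nets 11. good-condition prefers the inspection.
poor-condition: the inspection nets 22 − 16 = 6; no inspection nets 11. poor-condition prefers no inspection.
Neither type deviates, so the separating profile is an equilibrium.

Yes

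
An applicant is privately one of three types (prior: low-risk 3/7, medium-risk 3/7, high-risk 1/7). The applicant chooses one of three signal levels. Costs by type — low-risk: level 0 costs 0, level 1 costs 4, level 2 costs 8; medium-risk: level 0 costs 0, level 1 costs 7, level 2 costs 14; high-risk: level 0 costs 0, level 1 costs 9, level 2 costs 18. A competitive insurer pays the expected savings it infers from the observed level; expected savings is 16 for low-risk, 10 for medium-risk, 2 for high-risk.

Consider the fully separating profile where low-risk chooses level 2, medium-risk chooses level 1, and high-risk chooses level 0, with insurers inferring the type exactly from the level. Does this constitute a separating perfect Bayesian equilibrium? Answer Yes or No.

Separating rebates: level 2 → 16, level 1 → 10, level 0 → 2.
low-risk (assigned level 2): level 0: 2 − 0 = 2; level 1: 10 − 4 = 6; level 2: 16 − 8 = 8. low-risk stays.
medium-risk (assigned level 1): level 0: 2 − 0 = 2; level 1: 10 − 7 = 3; level 2: 16 − 14 = 2. medium-risk stays.
high-risk (assigned level 0): level 0: 2 − 0 = 2; level 1: 10 − 9 = 1; level 2: 16 − 18 = -2. high-risk stays.
Every type prefers its assigned level; separation holds.

Yes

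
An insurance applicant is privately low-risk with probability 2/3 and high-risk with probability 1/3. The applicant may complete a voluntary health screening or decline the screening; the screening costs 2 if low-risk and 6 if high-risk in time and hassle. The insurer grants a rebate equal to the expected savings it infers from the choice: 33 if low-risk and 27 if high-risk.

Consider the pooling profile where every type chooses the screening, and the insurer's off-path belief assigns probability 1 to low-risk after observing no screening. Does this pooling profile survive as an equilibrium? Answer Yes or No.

No

On path, the insurer holds the prior and pays 2/3·33 + 1/3·27 = 31. Off path (no screening), believing low-risk, it pays 33.
low-risk: the screening nets 31 − 2 = 29; no screening nets 33. low-risk would deviate.
high-risk: the screening nets 31 − 6 = 25; no screening nets 33. high-risk would deviate.
A type deviates, so pooling fails.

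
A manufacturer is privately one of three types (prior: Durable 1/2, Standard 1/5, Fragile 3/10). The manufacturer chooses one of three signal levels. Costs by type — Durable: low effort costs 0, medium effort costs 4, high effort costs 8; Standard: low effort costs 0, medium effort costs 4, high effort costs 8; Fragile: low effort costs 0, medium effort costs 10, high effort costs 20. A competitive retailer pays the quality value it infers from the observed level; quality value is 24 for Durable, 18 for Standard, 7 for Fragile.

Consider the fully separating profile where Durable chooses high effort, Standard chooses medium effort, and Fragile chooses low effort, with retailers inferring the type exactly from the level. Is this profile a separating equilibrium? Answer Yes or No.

Separating prices: high effort → 24, medium effort → 18, low effort → 7.
Durable (assigned high effort): low effort: 7 − 0 = 7; medium effort: 18 − 4 = 14; high effort: 24 − 8 = 16. Durable stays.
Standard (assigned medium effort): low effort: 7 − 0 = 7; medium effort: 18 − 4 = 14; high effort: 24 − 8 = 16. Standard prefers high effort.
Fragile (assigned low effort): low effort: 7 − 0 = 7; medium effort: 18 − 10 = 8; high effort: 24 − 20 = 4. Fragile prefers medium effort.
At least one type deviates; the separating profile fails.

No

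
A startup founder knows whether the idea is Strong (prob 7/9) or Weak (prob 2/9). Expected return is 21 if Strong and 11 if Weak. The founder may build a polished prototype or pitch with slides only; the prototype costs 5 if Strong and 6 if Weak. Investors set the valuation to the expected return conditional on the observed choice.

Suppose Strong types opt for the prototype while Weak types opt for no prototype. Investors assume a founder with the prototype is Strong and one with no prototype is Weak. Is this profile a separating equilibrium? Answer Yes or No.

Under these beliefs, the prototype earns valuation 21 and no prototype earns valuation 11.
Strong: the prototype nets 21 − 5 = 16; no prototype nets 11. Strong prefers the prototype.
Weak: the prototype nets 21 − 6 = 15; no prototype nets 11. Weak would deviate to the prototype.
Weak has a profitable deviation, so the profile is not an equilibrium.

No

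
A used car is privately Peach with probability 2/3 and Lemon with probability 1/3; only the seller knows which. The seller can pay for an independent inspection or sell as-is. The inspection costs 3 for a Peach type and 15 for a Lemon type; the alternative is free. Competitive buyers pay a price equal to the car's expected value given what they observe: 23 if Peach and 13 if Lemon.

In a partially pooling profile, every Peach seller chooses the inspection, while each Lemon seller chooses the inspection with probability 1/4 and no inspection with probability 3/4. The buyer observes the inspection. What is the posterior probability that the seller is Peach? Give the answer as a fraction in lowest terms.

8/9

P(the inspection) = (2/3)·1 + (1/3)·(1/4) = 3/4.
By Bayes' rule, P(Peach | the inspection) = (2/3) / (3/4) = 8/9.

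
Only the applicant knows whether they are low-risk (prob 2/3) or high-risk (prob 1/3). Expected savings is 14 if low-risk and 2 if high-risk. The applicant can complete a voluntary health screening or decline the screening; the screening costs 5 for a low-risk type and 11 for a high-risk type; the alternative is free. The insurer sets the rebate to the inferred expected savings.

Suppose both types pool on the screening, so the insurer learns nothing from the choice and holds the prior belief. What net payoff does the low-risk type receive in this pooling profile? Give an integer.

5

Pooled rebate = 2/3·14 + 1/3·2 = 10.
low-risk pays cost 5 for the screening, so net payoff = 10 − 5 = 5.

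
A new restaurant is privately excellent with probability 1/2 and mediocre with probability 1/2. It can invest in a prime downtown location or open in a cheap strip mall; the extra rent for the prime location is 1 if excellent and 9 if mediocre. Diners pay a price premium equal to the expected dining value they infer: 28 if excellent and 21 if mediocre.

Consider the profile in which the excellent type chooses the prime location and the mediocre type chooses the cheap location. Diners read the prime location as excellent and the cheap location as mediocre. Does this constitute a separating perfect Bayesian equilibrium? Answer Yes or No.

Under these beliefs, the prime location earns price premium 28 and the cheap location earns price premium 21.
excellent: the prime location nets 28 − 1 = 27; the cheap location nets 21. excellent prefers the prime location.
mediocre: the prime location nets 28 − 9 = 19; the cheap location nets 21. mediocre prefers the cheap location.
Neither type deviates, so the separating profile is an equilibrium.

Yes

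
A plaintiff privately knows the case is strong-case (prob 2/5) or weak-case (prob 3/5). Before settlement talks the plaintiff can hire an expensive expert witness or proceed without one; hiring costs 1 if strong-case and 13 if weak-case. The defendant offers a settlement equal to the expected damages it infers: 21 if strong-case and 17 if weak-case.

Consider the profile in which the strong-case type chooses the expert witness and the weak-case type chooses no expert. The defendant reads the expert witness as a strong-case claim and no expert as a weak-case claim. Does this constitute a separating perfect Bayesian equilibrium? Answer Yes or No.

Yes

Under these beliefs, the expert witness earns settlement 21 and no expert earns settlement 17.
strong-case: the expert witness nets 21 − 1 = 20; no expert nets 17. strong-case prefers the expert witness.
weak-case: the expert witness nets 21 − 13 = 8; no expert nets 17. weak-case prefers no expert.
Neither type deviates, so the separating profile is an equilibrium.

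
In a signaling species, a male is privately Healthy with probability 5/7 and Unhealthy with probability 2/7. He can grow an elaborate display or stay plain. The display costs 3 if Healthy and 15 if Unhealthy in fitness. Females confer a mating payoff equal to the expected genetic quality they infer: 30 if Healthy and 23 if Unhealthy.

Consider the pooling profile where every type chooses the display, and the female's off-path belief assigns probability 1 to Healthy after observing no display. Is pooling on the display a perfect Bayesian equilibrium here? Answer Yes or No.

No

On path, the female holds the prior and pays 5/7·30 + 2/7·23 = 28. Off path (no display), believing Healthy, it pays 30.
Healthy: the display nets 28 − 3 = 25; no display nets 30. Healthy would deviate.
Unhealthy: the display nets 28 − 15 = 13; no display nets 30. Unhealthy would deviate.
A type deviates, so pooling fails.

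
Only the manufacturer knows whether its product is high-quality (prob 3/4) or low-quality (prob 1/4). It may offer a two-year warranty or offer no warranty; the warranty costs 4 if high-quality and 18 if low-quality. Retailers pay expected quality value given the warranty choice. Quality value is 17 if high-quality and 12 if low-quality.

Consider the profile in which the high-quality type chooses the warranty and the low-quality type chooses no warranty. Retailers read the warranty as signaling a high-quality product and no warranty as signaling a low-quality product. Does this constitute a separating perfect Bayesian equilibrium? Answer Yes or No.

Under these beliefs, the warranty earns price 17 and no warranty earns price 12.
high-quality: the warranty nets 17 − 4 = 13; no warranty nets 12. high-quality prefers the warranty.
low-quality: the warranty nets 17 − 18 = -1; no warranty nets 12. low-quality prefers no warranty.
Neither type deviates, so the separating profile is an equilibrium.

Yes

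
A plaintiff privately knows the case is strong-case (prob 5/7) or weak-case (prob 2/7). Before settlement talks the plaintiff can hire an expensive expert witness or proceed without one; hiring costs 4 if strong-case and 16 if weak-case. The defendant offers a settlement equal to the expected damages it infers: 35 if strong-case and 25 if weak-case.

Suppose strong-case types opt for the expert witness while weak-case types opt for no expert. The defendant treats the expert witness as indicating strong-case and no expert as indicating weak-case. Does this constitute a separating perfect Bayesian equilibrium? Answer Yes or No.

Under these beliefs, the expert witness earns settlement 35 and no expert earns settlement 25.
strong-case: the expert witness nets 35 − 4 = 31; no expert nets 25. strong-case prefers the expert witness.
weak-case: the expert witness nets 35 − 16 = 19; no expert nets 25. weak-case prefers no expert.
Neither type deviates, so the separating profile is an equilibrium.

Yes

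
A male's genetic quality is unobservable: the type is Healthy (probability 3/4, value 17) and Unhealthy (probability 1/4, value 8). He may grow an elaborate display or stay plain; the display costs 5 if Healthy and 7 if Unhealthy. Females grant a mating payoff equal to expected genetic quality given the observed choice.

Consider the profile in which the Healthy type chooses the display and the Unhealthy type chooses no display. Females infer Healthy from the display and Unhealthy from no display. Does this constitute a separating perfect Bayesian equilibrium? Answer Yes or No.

No

Under these beliefs, the display earns mating payoff 17 and no display earns mating payoff 8.
Healthy: the display nets 17 − 5 = 12; no display nets 8. Healthy prefers the display.
Unhealthy: the display nets 17 − 7 = 10; no display nets 8. Unhealthy would deviate to the display.
Unhealthy has a profitable deviation, so the profile is not an equilibrium.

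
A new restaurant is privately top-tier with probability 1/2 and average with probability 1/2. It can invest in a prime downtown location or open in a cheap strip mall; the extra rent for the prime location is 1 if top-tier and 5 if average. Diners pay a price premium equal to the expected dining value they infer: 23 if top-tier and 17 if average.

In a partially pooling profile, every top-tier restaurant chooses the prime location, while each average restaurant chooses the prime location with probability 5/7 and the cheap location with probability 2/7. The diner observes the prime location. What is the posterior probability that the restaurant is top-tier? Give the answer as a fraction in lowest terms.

7/12

P(the prime location) = (1/2)·1 + (1/2)·(5/7) = 6/7.
By Bayes' rule, P(top-tier | the prime location) = (1/2) / (6/7) = 7/12.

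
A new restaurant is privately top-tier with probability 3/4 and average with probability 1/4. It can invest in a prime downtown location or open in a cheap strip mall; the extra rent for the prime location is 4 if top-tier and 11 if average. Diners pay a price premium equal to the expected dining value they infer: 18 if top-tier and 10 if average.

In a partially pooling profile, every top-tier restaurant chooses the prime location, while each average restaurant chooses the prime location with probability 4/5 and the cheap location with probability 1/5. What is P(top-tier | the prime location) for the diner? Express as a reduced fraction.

15/19

P(the prime location) = (3/4)·1 + (1/4)·(4/5) = 19/20.
By Bayes' rule, P(top-tier | the prime location) = (3/4) / (19/20) = 15/19.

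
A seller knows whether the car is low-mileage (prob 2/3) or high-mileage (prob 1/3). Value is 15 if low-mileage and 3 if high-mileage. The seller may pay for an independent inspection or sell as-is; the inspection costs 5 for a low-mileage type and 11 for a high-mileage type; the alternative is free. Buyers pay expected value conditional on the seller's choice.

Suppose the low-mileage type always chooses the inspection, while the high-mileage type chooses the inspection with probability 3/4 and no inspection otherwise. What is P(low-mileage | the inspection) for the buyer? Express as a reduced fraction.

8/11

P(the inspection) = (2/3)·1 + (1/3)·(3/4) = 11/12.
By Bayes' rule, P(low-mileage | the inspection) = (2/3) / (11/12) = 8/11.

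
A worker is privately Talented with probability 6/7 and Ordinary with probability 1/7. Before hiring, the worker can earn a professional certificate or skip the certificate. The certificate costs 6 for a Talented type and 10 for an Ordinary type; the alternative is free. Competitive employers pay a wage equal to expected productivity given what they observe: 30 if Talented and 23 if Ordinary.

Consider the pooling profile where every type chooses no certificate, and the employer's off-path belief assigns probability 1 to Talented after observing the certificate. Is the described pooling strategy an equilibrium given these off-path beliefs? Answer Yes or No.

On path, the employer holds the prior and pays 6/7·30 + 1/7·23 = 29. Off path (the certificate), believing Talented, it pays 30.
Talented: no certificate nets 29; the certificate nets 30 − 6 = 24. Talented stays.
Ordinary: no certificate nets 29; the certificate nets 30 − 10 = 20. Ordinary stays.
No type deviates, so pooling is sustained.

Yes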